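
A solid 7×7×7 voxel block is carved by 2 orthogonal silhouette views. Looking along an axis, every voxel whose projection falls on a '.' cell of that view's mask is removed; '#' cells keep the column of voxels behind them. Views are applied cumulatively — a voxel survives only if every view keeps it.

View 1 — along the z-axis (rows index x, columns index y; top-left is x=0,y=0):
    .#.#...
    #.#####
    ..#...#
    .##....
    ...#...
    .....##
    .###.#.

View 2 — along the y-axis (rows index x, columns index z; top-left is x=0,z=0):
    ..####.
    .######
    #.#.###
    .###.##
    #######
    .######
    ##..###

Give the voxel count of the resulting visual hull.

|visual hull| = 103

start: 7×7×7 = 343 voxels
  1. axis=2 (XY plane), |mask|=19  ⇒  voxels=133
  2. axis=1 (XZ plane), |mask|=38  ⇒  voxels=103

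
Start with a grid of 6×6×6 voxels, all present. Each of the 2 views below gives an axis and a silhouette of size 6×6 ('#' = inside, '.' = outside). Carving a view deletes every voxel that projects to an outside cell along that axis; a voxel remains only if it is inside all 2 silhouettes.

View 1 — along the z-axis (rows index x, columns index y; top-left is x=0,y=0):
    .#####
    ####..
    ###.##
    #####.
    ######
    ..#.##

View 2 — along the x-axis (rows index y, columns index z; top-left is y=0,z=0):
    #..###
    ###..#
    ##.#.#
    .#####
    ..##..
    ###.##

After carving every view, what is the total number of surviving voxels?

before carving: 216 voxels (6×6×6)
  1. axis=2 (XY plane), |mask|=28  ⇒  voxels=168
  2. axis=0 (YZ plane), |mask|=24  ⇒  voxels=110

110 voxels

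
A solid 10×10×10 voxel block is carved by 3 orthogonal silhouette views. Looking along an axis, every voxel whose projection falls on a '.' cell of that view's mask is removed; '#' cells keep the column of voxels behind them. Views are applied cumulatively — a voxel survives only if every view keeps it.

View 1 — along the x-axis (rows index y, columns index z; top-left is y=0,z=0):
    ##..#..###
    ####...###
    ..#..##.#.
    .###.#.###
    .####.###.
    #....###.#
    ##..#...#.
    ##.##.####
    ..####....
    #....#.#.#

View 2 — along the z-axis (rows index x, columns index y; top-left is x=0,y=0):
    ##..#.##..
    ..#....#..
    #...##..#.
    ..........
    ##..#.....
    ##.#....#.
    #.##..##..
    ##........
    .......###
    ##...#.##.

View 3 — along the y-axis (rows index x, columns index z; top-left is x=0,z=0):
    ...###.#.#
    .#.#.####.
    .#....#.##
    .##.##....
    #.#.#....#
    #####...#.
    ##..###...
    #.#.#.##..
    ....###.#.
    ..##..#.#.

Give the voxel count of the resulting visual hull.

start: 10×10×10 = 1000 voxels
step 1: project along x, AND mask (56/100) → |grid| = 560
step 2: project along z, AND mask (33/100) → |grid| = 198
step 3: project along y, AND mask (47/100) → |grid| = 90

90 voxels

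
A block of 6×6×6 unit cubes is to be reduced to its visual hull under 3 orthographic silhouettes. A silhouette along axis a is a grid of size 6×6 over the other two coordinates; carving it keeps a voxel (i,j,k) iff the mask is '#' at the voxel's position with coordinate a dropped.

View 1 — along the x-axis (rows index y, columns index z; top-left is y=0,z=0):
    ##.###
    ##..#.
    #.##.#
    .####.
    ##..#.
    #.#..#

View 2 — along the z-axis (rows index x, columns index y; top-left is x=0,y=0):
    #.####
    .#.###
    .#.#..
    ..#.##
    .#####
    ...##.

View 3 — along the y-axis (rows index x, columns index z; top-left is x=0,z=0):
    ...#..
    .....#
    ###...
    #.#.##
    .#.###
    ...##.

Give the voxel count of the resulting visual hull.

start: 6×6×6 = 216 voxels
[1] x-view keeps 22 columns → grid now 132
[2] z-view keeps 21 columns → grid now 73
[3] y-view keeps 15 columns → grid now 29

29 voxels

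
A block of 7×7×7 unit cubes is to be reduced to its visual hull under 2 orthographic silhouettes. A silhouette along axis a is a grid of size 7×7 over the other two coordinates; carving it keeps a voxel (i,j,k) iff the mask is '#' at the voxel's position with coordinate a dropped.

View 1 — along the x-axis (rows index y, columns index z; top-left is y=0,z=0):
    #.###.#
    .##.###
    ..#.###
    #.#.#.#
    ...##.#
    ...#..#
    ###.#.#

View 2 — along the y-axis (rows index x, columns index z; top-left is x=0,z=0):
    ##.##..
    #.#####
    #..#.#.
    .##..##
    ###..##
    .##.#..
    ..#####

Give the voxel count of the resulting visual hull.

initial block: 7^3 = 343
step 1: project along x, AND mask (28/49) → |grid| = 196
step 2: project along y, AND mask (30/49) → |grid| = 119

remaining voxels: 119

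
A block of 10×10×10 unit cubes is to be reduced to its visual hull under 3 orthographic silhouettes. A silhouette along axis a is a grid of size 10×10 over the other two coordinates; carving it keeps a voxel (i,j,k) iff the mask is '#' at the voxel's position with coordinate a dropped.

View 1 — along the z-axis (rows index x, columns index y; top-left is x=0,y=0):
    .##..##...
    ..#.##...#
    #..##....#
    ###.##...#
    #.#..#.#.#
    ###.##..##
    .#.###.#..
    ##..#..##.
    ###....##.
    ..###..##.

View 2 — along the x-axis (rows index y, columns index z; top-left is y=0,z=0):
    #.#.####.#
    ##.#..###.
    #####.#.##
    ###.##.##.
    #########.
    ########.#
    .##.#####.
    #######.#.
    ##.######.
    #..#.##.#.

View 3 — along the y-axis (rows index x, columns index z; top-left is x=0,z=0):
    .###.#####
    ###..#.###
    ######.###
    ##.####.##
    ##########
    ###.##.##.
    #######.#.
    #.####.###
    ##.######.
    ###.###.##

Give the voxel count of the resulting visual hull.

start: 10×10×10 = 1000 voxels
[1] z-view keeps 50 columns → grid now 500
[2] x-view keeps 74 columns → grid now 376
[3] y-view keeps 81 columns → grid now 306

306 voxels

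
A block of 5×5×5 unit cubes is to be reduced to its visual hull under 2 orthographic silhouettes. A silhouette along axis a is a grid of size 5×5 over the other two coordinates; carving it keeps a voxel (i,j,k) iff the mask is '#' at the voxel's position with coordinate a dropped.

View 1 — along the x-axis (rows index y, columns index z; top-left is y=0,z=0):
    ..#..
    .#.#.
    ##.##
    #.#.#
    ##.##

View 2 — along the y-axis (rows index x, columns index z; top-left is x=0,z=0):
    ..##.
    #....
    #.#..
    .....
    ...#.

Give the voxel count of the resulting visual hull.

16 voxels

initial block: 5^3 = 125
carve view 1 (along x, YZ-mask fill 14/25): 70 voxels remain
carve view 2 (along y, XZ-mask fill 6/25): 16 voxels remain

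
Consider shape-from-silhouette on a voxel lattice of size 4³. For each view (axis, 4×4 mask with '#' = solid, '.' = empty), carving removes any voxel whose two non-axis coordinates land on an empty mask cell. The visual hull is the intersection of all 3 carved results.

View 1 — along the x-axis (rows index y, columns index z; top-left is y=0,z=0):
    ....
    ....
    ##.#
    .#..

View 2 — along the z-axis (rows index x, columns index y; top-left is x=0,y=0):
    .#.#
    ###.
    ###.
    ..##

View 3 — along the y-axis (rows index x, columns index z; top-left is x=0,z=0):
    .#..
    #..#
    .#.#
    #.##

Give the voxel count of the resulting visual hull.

full grid |V| = 64
step 1: project along x, AND mask (4/16) → |grid| = 16
step 2: project along z, AND mask (10/16) → |grid| = 11
step 3: project along y, AND mask (8/16) → |grid| = 7

|visual hull| = 7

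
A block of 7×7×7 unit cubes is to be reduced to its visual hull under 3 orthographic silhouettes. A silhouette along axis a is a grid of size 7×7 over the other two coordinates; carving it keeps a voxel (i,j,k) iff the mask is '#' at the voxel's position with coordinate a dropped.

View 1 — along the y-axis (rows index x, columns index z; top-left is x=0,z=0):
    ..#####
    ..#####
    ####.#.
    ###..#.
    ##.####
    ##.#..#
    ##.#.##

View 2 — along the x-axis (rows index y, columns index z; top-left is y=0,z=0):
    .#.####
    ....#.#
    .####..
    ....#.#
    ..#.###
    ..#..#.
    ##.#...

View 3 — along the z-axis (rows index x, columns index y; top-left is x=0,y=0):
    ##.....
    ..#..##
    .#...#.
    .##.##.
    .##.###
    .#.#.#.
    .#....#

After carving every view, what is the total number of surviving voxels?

38 voxels

start: 7×7×7 = 343 voxels
step 1: project along y, AND mask (34/49) → |grid| = 238
step 2: project along x, AND mask (22/49) → |grid| = 103
step 3: project along z, AND mask (21/49) → |grid| = 38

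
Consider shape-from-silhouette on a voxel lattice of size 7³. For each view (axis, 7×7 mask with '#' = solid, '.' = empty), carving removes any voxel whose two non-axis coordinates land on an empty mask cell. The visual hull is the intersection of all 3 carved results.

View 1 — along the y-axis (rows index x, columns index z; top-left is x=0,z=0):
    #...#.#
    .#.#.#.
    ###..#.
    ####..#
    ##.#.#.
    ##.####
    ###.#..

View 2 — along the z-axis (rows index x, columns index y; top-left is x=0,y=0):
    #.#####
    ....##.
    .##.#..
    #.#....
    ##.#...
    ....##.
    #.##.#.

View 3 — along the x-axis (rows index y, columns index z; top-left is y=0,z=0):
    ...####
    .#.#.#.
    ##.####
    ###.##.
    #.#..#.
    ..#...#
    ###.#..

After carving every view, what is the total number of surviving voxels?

|visual hull| = 46

before carving: 343 voxels (7×7×7)
  1. axis=1 (XZ plane), |mask|=29  ⇒  voxels=203
  2. axis=2 (XY plane), |mask|=22  ⇒  voxels=86
  3. axis=0 (YZ plane), |mask|=27  ⇒  voxels=46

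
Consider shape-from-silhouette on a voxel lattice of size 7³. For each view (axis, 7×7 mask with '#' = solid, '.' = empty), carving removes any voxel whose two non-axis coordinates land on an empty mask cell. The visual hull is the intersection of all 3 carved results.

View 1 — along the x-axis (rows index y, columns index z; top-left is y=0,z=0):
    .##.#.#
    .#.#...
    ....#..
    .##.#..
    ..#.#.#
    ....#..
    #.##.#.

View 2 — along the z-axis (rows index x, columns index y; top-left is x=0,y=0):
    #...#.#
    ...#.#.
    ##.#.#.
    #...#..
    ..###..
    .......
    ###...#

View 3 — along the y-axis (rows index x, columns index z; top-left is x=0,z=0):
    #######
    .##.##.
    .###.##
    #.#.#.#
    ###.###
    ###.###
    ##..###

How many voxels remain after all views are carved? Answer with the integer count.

|visual hull| = 42

before carving: 343 voxels (7×7×7)
step 1: project along x, AND mask (18/49) → |grid| = 126
step 2: project along z, AND mask (18/49) → |grid| = 50
step 3: project along y, AND mask (37/49) → |grid| = 42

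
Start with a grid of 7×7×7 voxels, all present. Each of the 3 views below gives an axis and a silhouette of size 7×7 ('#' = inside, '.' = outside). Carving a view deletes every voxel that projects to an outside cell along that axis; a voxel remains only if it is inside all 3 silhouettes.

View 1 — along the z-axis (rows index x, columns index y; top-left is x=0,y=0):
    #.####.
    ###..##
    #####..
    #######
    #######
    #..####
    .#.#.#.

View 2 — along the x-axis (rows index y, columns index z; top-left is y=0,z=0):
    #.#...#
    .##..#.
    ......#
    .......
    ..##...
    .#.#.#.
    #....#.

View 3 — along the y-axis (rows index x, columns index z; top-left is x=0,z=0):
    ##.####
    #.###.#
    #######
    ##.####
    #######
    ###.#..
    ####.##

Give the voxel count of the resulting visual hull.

full grid |V| = 343
[1] z-view keeps 37 columns → grid now 259
[2] x-view keeps 14 columns → grid now 74
[3] y-view keeps 41 columns → grid now 59

|visual hull| = 59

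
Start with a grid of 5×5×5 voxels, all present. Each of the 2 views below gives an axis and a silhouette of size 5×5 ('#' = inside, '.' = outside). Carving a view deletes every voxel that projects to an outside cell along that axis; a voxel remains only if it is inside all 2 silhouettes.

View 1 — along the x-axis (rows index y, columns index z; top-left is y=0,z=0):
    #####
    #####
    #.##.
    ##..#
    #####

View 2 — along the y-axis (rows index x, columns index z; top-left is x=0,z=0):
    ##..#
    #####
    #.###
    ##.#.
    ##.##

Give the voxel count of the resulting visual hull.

81 voxels

initial block: 5^3 = 125
V1 x: intersect with YZ mask (21 set) -- 105 left
V2 y: intersect with XZ mask (19 set) -- 81 left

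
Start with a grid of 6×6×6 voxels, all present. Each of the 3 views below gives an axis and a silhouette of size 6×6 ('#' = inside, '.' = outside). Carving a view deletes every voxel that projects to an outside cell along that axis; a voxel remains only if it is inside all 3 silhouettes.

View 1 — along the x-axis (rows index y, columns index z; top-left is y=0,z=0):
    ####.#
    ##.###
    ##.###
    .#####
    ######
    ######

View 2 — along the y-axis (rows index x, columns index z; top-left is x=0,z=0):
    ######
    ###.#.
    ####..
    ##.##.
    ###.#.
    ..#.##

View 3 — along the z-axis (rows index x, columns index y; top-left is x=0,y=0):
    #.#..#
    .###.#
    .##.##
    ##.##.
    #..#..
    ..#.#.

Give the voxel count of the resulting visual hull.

initial block: 6^3 = 216
step 1: project along x, AND mask (32/36) → |grid| = 192
step 2: project along y, AND mask (25/36) → |grid| = 130
step 3: project along z, AND mask (19/36) → |grid| = 68

68 voxels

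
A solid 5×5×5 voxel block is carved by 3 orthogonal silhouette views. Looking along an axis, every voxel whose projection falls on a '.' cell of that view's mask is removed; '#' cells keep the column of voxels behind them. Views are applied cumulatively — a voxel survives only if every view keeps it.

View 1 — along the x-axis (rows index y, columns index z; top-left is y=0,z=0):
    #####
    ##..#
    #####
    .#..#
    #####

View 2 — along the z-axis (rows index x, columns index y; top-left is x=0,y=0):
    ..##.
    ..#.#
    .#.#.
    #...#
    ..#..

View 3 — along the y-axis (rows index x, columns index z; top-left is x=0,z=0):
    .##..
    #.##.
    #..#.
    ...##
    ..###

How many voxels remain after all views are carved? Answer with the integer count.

17 voxels

full grid |V| = 125
[1] x-view keeps 20 columns → grid now 100
[2] z-view keeps 9 columns → grid now 37
[3] y-view keeps 12 columns → grid now 17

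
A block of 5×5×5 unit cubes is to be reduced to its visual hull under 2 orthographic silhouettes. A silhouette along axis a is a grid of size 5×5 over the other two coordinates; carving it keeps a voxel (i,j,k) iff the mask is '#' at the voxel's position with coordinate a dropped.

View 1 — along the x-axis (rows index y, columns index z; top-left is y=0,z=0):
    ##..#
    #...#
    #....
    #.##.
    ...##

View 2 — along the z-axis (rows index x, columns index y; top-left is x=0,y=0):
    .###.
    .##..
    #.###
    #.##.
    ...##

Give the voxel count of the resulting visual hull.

|visual hull| = 30

before carving: 125 voxels (5×5×5)
carve view 1 (along x, YZ-mask fill 11/25): 55 voxels remain
carve view 2 (along z, XY-mask fill 14/25): 30 voxels remain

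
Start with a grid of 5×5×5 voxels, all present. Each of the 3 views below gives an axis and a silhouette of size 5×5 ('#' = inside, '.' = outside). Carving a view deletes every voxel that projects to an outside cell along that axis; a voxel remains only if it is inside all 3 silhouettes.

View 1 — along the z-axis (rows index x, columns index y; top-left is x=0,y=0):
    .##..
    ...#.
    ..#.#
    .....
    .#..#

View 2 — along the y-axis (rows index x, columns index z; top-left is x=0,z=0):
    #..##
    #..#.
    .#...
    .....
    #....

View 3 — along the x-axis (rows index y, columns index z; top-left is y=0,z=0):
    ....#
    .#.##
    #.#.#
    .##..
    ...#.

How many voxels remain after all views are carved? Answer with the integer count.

full grid |V| = 125
V1 z: intersect with XY mask (7 set) -- 35 left
V2 y: intersect with XZ mask (7 set) -- 12 left
V3 x: intersect with YZ mask (10 set) -- 4 left

|visual hull| = 4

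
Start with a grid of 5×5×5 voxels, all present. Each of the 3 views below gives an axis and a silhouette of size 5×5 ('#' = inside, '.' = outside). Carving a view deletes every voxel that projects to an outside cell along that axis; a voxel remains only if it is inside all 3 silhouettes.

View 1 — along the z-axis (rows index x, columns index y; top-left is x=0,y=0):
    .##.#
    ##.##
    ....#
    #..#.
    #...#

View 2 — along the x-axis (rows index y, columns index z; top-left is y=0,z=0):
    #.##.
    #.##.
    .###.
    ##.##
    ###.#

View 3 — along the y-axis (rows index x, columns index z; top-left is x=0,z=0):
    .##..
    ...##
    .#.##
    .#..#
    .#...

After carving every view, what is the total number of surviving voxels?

start: 5×5×5 = 125 voxels
[1] z-view keeps 12 columns → grid now 60
[2] x-view keeps 17 columns → grid now 42
[3] y-view keeps 10 columns → grid now 15

remaining voxels: 15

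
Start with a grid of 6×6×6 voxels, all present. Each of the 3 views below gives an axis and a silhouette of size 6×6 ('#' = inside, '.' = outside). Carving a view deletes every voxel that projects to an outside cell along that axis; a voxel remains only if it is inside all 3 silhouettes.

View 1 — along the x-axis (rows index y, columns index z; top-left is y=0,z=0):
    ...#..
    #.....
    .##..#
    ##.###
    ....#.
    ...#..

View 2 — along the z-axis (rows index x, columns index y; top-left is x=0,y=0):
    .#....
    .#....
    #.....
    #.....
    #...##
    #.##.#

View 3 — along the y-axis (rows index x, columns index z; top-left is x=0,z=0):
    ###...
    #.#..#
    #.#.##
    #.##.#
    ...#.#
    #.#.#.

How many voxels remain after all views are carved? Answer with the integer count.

start: 6×6×6 = 216 voxels
carve view 1 (along x, YZ-mask fill 12/36): 72 voxels remain
carve view 2 (along z, XY-mask fill 11/36): 17 voxels remain
carve view 3 (along y, XZ-mask fill 19/36): 8 voxels remain

remaining voxels: 8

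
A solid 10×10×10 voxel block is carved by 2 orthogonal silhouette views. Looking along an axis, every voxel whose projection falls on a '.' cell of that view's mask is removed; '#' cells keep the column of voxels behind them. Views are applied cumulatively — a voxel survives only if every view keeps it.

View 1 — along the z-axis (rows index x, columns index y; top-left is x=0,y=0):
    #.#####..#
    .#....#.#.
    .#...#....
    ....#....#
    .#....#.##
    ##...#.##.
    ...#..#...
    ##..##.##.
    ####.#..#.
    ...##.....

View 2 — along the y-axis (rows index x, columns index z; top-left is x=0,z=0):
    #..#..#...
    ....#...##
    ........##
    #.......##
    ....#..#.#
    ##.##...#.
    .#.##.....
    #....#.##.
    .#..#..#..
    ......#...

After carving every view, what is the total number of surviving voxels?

start: 10×10×10 = 1000 voxels
after view 1 [z-axis, 39 of 100 cells solid] → remaining = 390
after view 2 [y-axis, 30 of 100 cells solid] → remaining = 127

voxel count = 127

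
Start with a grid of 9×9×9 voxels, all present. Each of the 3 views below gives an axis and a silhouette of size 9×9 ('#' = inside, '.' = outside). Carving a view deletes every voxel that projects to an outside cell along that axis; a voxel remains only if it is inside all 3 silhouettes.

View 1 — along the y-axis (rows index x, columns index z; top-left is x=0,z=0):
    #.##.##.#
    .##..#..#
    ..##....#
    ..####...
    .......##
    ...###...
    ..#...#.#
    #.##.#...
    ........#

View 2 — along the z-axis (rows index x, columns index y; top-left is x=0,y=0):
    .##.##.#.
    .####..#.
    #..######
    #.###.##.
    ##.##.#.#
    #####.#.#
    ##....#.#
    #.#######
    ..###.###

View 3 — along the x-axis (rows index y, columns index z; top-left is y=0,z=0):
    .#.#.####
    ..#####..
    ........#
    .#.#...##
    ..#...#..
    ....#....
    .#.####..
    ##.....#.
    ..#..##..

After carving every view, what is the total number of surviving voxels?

initial block: 9^3 = 729
  1. axis=1 (XZ plane), |mask|=30  ⇒  voxels=270
  2. axis=2 (XY plane), |mask|=54  ⇒  voxels=178
  3. axis=0 (YZ plane), |mask|=30  ⇒  voxels=61

remaining voxels: 61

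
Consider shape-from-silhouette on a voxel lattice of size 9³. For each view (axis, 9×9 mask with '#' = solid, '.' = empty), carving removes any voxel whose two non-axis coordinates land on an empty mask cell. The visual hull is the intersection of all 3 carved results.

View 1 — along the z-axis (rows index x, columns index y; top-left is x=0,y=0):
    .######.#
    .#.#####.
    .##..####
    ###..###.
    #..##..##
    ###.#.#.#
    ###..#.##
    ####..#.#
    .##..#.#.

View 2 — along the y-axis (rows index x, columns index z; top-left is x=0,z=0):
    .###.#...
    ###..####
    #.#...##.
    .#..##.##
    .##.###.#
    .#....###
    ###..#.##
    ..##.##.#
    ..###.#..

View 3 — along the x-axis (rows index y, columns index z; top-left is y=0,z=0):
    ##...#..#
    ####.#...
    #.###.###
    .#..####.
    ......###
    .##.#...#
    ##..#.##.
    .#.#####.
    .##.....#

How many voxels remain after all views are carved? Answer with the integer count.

full grid |V| = 729
[1] z-view keeps 52 columns → grid now 468
[2] y-view keeps 45 columns → grid now 260
[3] x-view keeps 42 columns → grid now 142

remaining voxels: 142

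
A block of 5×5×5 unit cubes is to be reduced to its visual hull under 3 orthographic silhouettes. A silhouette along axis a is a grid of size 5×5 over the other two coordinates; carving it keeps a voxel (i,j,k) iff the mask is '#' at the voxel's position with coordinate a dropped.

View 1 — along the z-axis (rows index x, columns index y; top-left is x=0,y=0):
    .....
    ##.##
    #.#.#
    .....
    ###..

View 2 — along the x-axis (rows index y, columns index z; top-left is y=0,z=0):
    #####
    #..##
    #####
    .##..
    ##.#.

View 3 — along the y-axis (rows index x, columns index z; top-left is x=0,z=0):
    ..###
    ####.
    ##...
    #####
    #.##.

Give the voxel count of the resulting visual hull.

|visual hull| = 25

before carving: 125 voxels (5×5×5)
[1] z-view keeps 10 columns → grid now 50
[2] x-view keeps 18 columns → grid now 39
[3] y-view keeps 17 columns → grid now 25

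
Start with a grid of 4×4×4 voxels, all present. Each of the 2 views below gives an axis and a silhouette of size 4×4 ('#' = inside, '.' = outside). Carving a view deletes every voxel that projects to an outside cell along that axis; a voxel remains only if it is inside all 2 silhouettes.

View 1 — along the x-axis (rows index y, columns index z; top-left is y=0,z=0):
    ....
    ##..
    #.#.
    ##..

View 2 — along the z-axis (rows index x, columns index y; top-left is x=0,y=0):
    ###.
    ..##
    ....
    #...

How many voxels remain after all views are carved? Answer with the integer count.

before carving: 64 voxels (4×4×4)
[1] x-view keeps 6 columns → grid now 24
[2] z-view keeps 6 columns → grid now 8

voxel count = 8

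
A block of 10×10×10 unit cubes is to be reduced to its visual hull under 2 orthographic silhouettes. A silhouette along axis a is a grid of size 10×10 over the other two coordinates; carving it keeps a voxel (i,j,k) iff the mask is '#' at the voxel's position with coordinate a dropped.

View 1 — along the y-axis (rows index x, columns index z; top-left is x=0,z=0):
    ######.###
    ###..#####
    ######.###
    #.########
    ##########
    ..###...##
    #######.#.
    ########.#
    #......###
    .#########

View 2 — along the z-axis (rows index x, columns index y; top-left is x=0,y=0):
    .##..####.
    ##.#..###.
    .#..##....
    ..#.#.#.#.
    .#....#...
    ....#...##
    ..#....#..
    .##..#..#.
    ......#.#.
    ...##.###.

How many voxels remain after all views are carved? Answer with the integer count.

start: 10×10×10 = 1000 voxels
V1 y: intersect with XZ mask (80 set) -- 800 left
V2 z: intersect with XY mask (37 set) -- 305 left

305 voxels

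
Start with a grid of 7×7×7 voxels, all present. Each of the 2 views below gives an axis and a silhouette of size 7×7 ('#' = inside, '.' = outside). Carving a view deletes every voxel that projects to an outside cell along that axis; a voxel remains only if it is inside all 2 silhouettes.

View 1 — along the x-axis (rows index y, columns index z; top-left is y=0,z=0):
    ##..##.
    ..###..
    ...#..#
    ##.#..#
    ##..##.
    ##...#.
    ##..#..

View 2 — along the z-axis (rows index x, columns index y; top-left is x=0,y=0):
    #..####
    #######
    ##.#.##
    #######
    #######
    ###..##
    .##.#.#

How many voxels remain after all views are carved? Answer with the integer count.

|visual hull| = 131

before carving: 343 voxels (7×7×7)
  1. axis=0 (YZ plane), |mask|=23  ⇒  voxels=161
  2. axis=2 (XY plane), |mask|=40  ⇒  voxels=131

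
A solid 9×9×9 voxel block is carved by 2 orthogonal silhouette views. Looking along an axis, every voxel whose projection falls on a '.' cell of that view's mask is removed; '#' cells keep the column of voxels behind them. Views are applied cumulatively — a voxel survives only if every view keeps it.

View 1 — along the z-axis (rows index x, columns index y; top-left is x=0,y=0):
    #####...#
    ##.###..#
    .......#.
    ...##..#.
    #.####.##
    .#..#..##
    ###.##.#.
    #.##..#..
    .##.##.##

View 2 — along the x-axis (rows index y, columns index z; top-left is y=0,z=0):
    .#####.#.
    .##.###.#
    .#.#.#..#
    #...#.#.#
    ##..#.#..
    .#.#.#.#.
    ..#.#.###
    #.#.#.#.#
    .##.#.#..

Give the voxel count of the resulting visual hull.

before carving: 729 voxels (9×9×9)
  1. axis=2 (XY plane), |mask|=43  ⇒  voxels=387
  2. axis=0 (YZ plane), |mask|=42  ⇒  voxels=199

remaining voxels: 199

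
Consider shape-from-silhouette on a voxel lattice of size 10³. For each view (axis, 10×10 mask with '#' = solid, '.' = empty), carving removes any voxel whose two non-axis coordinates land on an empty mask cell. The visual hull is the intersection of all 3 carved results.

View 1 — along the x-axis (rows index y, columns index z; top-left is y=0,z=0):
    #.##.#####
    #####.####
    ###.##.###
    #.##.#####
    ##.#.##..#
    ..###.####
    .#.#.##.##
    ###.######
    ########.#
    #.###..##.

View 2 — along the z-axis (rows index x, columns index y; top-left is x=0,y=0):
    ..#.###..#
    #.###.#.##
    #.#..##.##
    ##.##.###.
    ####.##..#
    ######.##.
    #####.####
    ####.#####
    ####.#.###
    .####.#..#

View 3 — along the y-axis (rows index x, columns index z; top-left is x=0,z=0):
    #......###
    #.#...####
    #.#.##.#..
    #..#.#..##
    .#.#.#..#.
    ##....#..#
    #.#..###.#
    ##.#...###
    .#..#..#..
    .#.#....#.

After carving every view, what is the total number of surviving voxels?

264 voxels

before carving: 1000 voxels (10×10×10)
  1. axis=0 (YZ plane), |mask|=76  ⇒  voxels=760
  2. axis=2 (XY plane), |mask|=72  ⇒  voxels=545
  3. axis=1 (XZ plane), |mask|=46  ⇒  voxels=264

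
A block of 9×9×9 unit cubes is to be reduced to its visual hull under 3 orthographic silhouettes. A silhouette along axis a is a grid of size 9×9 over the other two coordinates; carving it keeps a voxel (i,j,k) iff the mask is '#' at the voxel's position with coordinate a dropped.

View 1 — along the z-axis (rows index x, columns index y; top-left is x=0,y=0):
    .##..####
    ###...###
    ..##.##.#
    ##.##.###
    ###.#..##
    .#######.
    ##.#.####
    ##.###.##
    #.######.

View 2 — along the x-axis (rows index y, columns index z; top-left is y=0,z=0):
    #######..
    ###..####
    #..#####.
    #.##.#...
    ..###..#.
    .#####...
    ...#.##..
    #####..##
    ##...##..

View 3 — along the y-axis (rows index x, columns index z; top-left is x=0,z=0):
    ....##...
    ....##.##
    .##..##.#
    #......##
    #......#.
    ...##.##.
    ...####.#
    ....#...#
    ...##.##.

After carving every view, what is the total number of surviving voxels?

voxel count = 113

full grid |V| = 729
V1 z: intersect with XY mask (58 set) -- 522 left
V2 x: intersect with YZ mask (47 set) -- 306 left
V3 y: intersect with XZ mask (31 set) -- 113 left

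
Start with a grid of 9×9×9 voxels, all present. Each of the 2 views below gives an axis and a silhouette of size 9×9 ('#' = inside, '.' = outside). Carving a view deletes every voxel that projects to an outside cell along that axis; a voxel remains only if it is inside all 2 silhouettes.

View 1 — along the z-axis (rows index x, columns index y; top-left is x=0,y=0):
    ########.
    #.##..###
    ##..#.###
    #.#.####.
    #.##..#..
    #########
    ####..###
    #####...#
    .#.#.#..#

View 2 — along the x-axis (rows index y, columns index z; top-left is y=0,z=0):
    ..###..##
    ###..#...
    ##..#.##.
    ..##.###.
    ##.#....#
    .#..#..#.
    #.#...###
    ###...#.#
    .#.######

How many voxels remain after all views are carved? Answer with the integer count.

start: 9×9×9 = 729 voxels
[1] z-view keeps 56 columns → grid now 504
[2] x-view keeps 43 columns → grid now 273

remaining voxels: 273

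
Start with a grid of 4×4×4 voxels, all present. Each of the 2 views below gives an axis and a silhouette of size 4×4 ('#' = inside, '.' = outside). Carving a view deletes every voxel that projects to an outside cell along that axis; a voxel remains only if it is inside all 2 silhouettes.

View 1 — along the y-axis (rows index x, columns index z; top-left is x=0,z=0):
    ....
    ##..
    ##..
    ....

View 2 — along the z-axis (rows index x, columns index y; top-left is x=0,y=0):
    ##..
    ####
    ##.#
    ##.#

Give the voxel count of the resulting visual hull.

remaining voxels: 14

start: 4×4×4 = 64 voxels
after view 1 [y-axis, 4 of 16 cells solid] → remaining = 16
after view 2 [z-axis, 12 of 16 cells solid] → remaining = 14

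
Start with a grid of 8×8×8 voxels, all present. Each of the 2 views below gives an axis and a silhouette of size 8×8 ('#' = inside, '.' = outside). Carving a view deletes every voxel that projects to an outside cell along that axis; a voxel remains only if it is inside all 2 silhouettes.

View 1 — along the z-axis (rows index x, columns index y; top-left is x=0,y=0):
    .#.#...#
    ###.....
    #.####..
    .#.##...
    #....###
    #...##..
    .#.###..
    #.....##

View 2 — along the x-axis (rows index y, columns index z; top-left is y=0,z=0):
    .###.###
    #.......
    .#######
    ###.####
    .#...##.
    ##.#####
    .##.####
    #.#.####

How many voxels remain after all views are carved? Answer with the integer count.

before carving: 512 voxels (8×8×8)
  1. axis=2 (XY plane), |mask|=28  ⇒  voxels=224
  2. axis=0 (YZ plane), |mask|=43  ⇒  voxels=146

146 voxels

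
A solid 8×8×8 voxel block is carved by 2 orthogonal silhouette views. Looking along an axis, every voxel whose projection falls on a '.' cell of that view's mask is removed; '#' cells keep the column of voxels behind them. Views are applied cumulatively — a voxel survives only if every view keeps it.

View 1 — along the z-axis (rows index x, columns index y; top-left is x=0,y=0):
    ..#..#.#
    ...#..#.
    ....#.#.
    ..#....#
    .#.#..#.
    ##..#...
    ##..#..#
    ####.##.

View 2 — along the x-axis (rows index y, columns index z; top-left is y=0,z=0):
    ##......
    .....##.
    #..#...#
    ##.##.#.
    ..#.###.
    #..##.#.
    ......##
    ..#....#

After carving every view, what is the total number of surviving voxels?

remaining voxels: 72

start: 8×8×8 = 512 voxels
after view 1 [z-axis, 25 of 64 cells solid] → remaining = 200
after view 2 [x-axis, 24 of 64 cells solid] → remaining = 72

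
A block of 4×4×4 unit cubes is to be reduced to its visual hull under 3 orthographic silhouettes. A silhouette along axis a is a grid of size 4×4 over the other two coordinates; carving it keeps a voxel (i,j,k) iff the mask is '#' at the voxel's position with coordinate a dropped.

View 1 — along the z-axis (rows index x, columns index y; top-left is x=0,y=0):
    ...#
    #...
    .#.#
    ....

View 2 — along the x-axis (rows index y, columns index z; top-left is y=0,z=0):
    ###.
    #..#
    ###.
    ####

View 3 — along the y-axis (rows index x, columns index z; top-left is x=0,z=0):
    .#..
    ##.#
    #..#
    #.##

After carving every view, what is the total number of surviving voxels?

full grid |V| = 64
V1 z: intersect with XY mask (4 set) -- 16 left
V2 x: intersect with YZ mask (12 set) -- 13 left
V3 y: intersect with XZ mask (9 set) -- 7 left

remaining voxels: 7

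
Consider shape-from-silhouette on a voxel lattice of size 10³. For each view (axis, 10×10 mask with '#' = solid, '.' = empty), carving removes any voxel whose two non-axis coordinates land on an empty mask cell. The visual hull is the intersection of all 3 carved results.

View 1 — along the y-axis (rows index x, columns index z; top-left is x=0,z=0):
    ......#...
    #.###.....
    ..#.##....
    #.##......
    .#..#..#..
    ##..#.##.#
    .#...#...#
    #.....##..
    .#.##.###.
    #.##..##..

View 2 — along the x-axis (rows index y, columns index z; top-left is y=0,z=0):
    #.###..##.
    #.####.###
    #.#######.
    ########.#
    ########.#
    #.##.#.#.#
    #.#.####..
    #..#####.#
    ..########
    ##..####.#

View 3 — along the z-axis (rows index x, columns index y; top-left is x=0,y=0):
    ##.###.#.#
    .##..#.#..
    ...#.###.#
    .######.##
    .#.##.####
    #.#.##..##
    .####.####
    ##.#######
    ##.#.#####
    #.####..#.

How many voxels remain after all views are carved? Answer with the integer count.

191 voxels

start: 10×10×10 = 1000 voxels
carve view 1 (along y, XZ-mask fill 37/100): 370 voxels remain
carve view 2 (along x, YZ-mask fill 74/100): 287 voxels remain
carve view 3 (along z, XY-mask fill 68/100): 191 voxels remain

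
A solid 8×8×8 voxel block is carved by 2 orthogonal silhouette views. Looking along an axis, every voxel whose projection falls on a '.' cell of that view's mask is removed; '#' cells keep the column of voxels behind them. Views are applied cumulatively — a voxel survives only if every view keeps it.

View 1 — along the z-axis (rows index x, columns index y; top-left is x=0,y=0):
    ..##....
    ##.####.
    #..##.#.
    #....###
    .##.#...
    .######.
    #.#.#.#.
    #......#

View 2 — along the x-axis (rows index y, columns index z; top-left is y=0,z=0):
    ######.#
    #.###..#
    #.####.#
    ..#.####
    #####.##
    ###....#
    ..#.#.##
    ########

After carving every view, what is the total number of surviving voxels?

full grid |V| = 512
[1] z-view keeps 31 columns → grid now 248
[2] x-view keeps 46 columns → grid now 177

voxel count = 177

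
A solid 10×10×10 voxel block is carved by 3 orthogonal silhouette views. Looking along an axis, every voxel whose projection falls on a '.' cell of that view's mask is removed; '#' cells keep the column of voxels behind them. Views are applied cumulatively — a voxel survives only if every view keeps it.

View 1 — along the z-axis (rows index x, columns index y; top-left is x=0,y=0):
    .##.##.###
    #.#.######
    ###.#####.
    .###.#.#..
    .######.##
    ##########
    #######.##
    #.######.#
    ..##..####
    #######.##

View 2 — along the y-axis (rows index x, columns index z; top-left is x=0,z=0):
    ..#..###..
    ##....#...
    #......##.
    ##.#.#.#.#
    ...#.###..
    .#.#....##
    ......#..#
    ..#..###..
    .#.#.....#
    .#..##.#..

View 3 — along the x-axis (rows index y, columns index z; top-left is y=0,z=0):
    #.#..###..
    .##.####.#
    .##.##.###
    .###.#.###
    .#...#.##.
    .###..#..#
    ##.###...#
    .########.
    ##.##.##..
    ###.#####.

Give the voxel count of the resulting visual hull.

|visual hull| = 186

before carving: 1000 voxels (10×10×10)
[1] z-view keeps 78 columns → grid now 780
[2] y-view keeps 37 columns → grid now 282
[3] x-view keeps 63 columns → grid now 186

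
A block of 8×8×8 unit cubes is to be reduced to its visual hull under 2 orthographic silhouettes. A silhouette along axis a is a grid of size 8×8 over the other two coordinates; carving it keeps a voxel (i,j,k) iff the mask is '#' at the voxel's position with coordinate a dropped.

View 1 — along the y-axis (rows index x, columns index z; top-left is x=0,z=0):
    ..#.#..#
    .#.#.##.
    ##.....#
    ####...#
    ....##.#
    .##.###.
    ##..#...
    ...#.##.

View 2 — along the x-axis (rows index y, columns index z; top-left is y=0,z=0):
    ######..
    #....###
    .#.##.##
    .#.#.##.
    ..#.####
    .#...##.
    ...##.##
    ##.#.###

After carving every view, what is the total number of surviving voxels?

remaining voxels: 136

full grid |V| = 512
step 1: project along y, AND mask (29/64) → |grid| = 232
step 2: project along x, AND mask (37/64) → |grid| = 136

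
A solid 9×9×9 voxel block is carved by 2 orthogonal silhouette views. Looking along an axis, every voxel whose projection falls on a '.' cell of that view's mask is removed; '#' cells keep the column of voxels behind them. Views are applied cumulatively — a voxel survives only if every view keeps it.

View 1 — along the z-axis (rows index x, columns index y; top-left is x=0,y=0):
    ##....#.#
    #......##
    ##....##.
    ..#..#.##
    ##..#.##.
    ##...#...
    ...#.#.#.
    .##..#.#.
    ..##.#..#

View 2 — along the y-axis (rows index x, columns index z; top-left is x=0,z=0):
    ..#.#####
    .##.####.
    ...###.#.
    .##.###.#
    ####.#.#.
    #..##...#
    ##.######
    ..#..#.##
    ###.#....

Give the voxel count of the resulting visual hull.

full grid |V| = 729
carve view 1 (along z, XY-mask fill 34/81): 306 voxels remain
carve view 2 (along y, XZ-mask fill 48/81): 180 voxels remain

|visual hull| = 180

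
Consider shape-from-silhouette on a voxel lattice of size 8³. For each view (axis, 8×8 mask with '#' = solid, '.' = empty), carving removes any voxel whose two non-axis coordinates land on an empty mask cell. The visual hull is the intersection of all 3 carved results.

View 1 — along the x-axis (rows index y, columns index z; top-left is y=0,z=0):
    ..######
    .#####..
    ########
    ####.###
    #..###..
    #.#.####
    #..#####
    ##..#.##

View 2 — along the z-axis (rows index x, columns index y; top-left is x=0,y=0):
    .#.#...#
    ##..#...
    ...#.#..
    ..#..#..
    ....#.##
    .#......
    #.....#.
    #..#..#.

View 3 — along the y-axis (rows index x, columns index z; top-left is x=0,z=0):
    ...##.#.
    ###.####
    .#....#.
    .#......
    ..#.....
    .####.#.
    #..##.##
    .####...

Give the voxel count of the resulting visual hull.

voxel count = 43

full grid |V| = 512
[1] x-view keeps 47 columns → grid now 376
[2] z-view keeps 19 columns → grid now 110
[3] y-view keeps 28 columns → grid now 43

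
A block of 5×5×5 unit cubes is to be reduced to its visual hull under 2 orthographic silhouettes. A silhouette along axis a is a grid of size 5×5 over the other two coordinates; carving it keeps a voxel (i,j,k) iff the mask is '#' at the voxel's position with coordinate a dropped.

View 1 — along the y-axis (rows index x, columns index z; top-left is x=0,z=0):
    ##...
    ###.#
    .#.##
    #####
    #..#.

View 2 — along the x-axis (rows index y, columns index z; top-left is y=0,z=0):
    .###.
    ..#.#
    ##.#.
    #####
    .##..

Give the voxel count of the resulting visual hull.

voxel count = 47

before carving: 125 voxels (5×5×5)
  1. axis=1 (XZ plane), |mask|=16  ⇒  voxels=80
  2. axis=0 (YZ plane), |mask|=15  ⇒  voxels=47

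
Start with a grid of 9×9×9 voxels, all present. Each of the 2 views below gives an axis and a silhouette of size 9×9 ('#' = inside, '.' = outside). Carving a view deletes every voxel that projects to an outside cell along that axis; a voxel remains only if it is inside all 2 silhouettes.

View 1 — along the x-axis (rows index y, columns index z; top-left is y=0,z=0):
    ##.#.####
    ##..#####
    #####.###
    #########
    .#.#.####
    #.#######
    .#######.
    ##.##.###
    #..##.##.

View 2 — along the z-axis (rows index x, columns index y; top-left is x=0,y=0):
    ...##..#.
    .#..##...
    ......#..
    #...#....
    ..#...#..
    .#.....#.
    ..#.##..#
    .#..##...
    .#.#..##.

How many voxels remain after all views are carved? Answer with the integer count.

170 voxels

initial block: 9^3 = 729
V1 x: intersect with YZ mask (64 set) -- 576 left
V2 z: intersect with XY mask (24 set) -- 170 left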